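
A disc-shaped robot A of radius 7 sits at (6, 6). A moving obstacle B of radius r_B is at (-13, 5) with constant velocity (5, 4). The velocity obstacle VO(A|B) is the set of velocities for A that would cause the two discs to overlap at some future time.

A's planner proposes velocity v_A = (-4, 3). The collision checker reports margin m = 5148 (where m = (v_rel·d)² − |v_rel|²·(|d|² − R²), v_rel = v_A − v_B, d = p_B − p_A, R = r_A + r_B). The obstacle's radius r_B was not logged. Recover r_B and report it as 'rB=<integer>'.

m = 5148
d = (-19, -1);  v_rel = (-9, -1),  |v_rel|² = 82
v_rel×d = (-9)·(-1) − (-1)·(-19) = -10
since m = R²·82 − (-10)²:  R² = (100 + 5148) / 82 = 64
R = √64 = 8  ⇒  r_B = 8 − 7 = 1

rB=1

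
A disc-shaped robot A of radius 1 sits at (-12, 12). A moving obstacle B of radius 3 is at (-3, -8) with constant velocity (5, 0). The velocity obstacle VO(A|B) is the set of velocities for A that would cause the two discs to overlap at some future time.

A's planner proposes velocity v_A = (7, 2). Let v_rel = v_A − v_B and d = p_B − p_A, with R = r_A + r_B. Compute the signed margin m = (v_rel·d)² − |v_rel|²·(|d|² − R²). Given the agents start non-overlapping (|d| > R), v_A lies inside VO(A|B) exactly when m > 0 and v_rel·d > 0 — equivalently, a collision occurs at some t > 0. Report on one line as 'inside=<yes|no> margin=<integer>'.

d = (9, -20),  |d|² = 481;  R = 1+3 = 4,  c = 481−4² = 465
v_rel = (2, 2),  |v_rel|² = 8;  v_rel·d = (2)·(9) + (2)·(-20) = -22
8·t² + 44·t + 465 = 0  ⇒  m = (-22)² − 8·465 = -3236
m = -3236 < 0,  v_rel·d = -22 < 0  ⇒  outside

inside=no margin=-3236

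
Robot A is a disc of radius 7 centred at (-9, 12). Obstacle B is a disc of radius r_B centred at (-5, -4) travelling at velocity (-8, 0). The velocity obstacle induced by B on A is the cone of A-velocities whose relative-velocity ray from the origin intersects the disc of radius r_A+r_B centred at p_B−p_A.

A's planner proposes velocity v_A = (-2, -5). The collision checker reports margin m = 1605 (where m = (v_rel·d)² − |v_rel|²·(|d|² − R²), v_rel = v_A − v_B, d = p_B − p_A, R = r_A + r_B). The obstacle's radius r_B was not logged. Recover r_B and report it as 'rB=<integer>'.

m = 1605
d = (4, -16);  v_rel = (6, -5),  |v_rel|² = 61
v_rel×d = (6)·(-16) − (-5)·(4) = -76
since m = R²·61 − (-76)²:  R² = (5776 + 1605) / 61 = 121
R = √121 = 11  ⇒  r_B = 11 − 7 = 4

rB=4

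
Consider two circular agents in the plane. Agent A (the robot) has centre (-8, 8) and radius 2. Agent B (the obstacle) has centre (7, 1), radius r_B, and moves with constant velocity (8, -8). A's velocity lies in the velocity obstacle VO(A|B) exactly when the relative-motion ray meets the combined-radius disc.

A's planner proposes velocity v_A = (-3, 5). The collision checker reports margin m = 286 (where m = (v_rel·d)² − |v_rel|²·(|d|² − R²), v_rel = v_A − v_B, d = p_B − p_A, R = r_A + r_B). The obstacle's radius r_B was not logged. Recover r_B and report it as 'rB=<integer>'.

m = 286
d = (15, -7);  v_rel = (-11, 13),  |v_rel|² = 290
v_rel×d = (-11)·(-7) − (13)·(15) = -118
since m = R²·290 − (-118)²:  R² = (13924 + 286) / 290 = 49
R = √49 = 7  ⇒  r_B = 7 − 2 = 5

rB=5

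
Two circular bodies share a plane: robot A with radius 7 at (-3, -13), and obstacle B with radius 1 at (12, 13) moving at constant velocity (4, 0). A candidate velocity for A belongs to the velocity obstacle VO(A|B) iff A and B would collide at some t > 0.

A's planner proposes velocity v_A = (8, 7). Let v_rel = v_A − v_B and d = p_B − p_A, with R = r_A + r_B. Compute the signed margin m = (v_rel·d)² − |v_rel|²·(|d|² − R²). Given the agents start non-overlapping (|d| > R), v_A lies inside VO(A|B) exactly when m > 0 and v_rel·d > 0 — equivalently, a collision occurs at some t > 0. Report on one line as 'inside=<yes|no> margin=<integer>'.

d = (15, 26),  |d|² = 901;  R = 7+1 = 8,  c = 901−8² = 837
v_rel = (4, 7),  |v_rel|² = 65;  v_rel·d = (4)·(15) + (7)·(26) = 242
65·t² − 484·t + 837 = 0  ⇒  m = 242² − 65·837 = 4159
m = 4159 > 0,  v_rel·d = 242 > 0  ⇒  inside

inside=yes margin=4159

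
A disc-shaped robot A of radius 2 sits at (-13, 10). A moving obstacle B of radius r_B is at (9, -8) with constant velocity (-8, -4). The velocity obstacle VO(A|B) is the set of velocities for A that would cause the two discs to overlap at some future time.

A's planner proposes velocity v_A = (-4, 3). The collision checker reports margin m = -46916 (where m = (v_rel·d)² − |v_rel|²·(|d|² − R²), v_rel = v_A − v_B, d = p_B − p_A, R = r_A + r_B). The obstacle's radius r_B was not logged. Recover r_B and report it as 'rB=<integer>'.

m = -46916
d = (22, -18);  v_rel = (4, 7),  |v_rel|² = 65
v_rel×d = (4)·(-18) − (7)·(22) = -226
since m = R²·65 − (-226)²:  R² = (51076 + -46916) / 65 = 64
R = √64 = 8  ⇒  r_B = 8 − 2 = 6

rB=6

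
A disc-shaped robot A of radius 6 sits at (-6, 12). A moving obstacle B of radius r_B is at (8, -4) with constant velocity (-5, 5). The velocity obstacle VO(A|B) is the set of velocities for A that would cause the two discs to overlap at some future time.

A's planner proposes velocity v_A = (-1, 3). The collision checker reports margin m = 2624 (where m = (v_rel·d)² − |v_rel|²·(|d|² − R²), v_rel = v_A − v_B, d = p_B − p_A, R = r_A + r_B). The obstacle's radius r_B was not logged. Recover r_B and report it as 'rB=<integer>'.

m = 2624
d = (14, -16);  v_rel = (4, -2),  |v_rel|² = 20
v_rel×d = (4)·(-16) − (-2)·(14) = -36
since m = R²·20 − (-36)²:  R² = (1296 + 2624) / 20 = 196
R = √196 = 14  ⇒  r_B = 14 − 6 = 8

rB=8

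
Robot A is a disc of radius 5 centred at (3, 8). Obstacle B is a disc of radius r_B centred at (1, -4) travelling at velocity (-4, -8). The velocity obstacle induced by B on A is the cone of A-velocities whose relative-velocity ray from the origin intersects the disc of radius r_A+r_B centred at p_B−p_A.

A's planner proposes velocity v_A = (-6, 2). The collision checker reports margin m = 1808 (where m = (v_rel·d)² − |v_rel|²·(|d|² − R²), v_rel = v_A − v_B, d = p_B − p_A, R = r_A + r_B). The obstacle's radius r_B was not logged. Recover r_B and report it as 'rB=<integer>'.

m = 1808
d = (-2, -12);  v_rel = (-2, 10),  |v_rel|² = 104
v_rel×d = (-2)·(-12) − (10)·(-2) = 44
since m = R²·104 − 44²:  R² = (1936 + 1808) / 104 = 36
R = √36 = 6  ⇒  r_B = 6 − 5 = 1

rB=1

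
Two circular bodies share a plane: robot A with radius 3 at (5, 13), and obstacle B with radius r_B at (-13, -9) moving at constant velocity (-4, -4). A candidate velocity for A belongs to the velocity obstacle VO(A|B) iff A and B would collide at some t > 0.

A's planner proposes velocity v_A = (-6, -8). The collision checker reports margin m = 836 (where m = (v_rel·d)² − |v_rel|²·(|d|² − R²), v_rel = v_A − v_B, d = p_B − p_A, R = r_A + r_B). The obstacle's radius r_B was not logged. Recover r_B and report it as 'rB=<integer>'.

m = 836
d = (-18, -22);  v_rel = (-2, -4),  |v_rel|² = 20
v_rel×d = (-2)·(-22) − (-4)·(-18) = -28
since m = R²·20 − (-28)²:  R² = (784 + 836) / 20 = 81
R = √81 = 9  ⇒  r_B = 9 − 3 = 6

rB=6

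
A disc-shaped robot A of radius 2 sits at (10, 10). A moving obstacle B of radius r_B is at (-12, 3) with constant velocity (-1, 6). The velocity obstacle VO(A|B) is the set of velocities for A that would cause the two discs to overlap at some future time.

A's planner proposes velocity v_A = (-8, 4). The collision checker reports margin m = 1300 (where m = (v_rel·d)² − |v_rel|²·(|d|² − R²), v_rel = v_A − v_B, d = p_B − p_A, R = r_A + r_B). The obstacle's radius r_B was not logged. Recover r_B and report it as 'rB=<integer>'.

m = 1300
d = (-22, -7);  v_rel = (-7, -2),  |v_rel|² = 53
v_rel×d = (-7)·(-7) − (-2)·(-22) = 5
since m = R²·53 − 5²:  R² = (25 + 1300) / 53 = 25
R = √25 = 5  ⇒  r_B = 5 − 2 = 3

rB=3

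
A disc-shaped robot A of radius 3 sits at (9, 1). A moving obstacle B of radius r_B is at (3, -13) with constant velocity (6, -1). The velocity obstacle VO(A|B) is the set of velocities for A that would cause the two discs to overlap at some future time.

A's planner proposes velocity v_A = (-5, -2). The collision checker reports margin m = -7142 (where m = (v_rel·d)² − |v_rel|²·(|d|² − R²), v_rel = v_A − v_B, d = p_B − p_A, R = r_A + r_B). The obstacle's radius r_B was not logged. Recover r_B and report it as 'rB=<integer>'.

m = -7142
d = (-6, -14);  v_rel = (-11, -1),  |v_rel|² = 122
v_rel×d = (-11)·(-14) − (-1)·(-6) = 148
since m = R²·122 − 148²:  R² = (21904 + -7142) / 122 = 121
R = √121 = 11  ⇒  r_B = 11 − 3 = 8

rB=8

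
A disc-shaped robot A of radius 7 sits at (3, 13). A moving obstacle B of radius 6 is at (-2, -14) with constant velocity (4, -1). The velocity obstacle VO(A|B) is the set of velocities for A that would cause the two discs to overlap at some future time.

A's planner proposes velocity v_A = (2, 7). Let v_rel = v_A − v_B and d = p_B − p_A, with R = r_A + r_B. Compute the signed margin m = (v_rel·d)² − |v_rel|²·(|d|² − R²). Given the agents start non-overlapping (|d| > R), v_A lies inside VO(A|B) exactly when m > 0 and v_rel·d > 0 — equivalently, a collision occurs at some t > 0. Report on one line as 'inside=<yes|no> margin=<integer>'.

d = (-5, -27),  |d|² = 754;  R = 7+6 = 13,  c = 754−13² = 585
v_rel = (-2, 8),  |v_rel|² = 68;  v_rel·d = (-2)·(-5) + (8)·(-27) = -206
68·t² + 412·t + 585 = 0  ⇒  m = (-206)² − 68·585 = 2656
m = 2656 > 0,  v_rel·d = -206 < 0  ⇒  outside

inside=no margin=2656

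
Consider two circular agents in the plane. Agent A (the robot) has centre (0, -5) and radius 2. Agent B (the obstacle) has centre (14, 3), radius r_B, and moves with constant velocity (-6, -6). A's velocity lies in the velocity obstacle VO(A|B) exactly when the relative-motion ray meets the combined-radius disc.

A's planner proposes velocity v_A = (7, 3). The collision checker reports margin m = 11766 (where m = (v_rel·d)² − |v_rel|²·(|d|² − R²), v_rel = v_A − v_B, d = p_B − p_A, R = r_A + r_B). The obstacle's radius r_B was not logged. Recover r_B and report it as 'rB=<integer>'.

m = 11766
d = (14, 8);  v_rel = (13, 9),  |v_rel|² = 250
v_rel×d = (13)·(8) − (9)·(14) = -22
since m = R²·250 − (-22)²:  R² = (484 + 11766) / 250 = 49
R = √49 = 7  ⇒  r_B = 7 − 2 = 5

rB=5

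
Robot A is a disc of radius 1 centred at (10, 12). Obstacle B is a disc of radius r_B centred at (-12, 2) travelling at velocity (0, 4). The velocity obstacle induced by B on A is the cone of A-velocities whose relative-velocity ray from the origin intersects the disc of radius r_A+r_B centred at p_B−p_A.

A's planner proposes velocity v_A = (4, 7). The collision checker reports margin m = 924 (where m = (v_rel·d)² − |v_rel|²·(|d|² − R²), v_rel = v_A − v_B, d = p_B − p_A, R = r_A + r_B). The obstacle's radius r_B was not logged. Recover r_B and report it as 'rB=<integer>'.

m = 924
d = (-22, -10);  v_rel = (4, 3),  |v_rel|² = 25
v_rel×d = (4)·(-10) − (3)·(-22) = 26
since m = R²·25 − 26²:  R² = (676 + 924) / 25 = 64
R = √64 = 8  ⇒  r_B = 8 − 1 = 7

rB=7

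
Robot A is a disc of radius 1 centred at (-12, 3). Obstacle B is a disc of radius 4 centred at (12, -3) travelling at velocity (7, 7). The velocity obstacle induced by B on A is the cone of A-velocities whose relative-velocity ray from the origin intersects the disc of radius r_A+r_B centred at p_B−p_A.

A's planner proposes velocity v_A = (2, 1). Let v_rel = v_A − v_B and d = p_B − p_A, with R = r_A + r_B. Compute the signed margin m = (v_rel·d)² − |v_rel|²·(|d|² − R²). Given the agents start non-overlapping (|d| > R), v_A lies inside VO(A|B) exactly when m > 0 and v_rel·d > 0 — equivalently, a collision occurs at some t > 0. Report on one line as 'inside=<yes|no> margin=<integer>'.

d = (24, -6),  |d|² = 612;  R = 1+4 = 5,  c = 612−5² = 587
v_rel = (-5, -6),  |v_rel|² = 61;  v_rel·d = (-5)·(24) + (-6)·(-6) = -84
61·t² + 168·t + 587 = 0  ⇒  m = (-84)² − 61·587 = -28751
m = -28751 < 0,  v_rel·d = -84 < 0  ⇒  outside

inside=no margin=-28751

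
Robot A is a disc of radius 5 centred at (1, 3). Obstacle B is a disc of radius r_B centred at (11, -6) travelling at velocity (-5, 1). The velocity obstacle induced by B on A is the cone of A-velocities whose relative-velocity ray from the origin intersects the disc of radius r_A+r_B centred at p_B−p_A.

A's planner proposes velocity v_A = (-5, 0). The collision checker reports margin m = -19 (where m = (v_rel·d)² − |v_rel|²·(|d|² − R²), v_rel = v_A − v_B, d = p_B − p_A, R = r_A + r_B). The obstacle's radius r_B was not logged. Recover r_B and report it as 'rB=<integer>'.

m = -19
d = (10, -9);  v_rel = (0, -1),  |v_rel|² = 1
v_rel×d = (0)·(-9) − (-1)·(10) = 10
since m = R²·1 − 10²:  R² = (100 + -19) / 1 = 81
R = √81 = 9  ⇒  r_B = 9 − 5 = 4

rB=4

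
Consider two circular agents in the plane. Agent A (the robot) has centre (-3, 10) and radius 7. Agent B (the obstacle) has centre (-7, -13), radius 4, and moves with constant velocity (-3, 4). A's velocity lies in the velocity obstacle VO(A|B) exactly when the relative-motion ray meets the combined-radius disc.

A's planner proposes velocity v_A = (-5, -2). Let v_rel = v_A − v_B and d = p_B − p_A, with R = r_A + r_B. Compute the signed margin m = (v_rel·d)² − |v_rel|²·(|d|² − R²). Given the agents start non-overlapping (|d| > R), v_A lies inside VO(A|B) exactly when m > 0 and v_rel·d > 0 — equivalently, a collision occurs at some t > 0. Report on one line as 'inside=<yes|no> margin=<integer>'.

d = (-4, -23),  |d|² = 545;  R = 7+4 = 11,  c = 545−11² = 424
v_rel = (-2, -6),  |v_rel|² = 40;  v_rel·d = (-2)·(-4) + (-6)·(-23) = 146
40·t² − 292·t + 424 = 0  ⇒  m = 146² − 40·424 = 4356
m = 4356 > 0,  v_rel·d = 146 > 0  ⇒  inside

inside=yes margin=4356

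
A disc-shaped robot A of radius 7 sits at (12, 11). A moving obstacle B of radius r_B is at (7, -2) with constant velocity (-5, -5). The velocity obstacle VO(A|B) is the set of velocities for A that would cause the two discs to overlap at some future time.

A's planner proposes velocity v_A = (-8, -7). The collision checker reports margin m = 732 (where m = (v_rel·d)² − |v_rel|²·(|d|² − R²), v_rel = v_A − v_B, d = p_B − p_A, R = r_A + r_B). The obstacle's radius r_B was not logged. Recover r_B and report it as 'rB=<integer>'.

m = 732
d = (-5, -13);  v_rel = (-3, -2),  |v_rel|² = 13
v_rel×d = (-3)·(-13) − (-2)·(-5) = 29
since m = R²·13 − 29²:  R² = (841 + 732) / 13 = 121
R = √121 = 11  ⇒  r_B = 11 − 7 = 4

rB=4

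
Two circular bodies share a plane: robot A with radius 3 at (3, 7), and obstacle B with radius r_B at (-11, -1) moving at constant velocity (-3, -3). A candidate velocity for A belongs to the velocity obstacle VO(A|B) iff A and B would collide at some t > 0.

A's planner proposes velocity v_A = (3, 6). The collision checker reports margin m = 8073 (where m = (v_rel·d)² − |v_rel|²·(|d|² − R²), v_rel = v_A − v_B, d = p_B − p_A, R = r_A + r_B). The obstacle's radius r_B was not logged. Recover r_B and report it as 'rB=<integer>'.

m = 8073
d = (-14, -8);  v_rel = (6, 9),  |v_rel|² = 117
v_rel×d = (6)·(-8) − (9)·(-14) = 78
since m = R²·117 − 78²:  R² = (6084 + 8073) / 117 = 121
R = √121 = 11  ⇒  r_B = 11 − 3 = 8

rB=8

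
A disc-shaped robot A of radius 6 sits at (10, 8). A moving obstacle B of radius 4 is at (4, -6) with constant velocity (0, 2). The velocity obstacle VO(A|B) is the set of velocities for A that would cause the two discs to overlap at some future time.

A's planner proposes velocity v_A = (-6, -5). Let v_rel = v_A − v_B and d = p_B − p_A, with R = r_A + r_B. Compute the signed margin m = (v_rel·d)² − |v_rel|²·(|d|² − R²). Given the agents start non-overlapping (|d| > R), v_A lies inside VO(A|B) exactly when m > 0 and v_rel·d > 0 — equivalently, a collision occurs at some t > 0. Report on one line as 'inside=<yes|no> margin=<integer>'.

d = (-6, -14),  |d|² = 232;  R = 6+4 = 10,  c = 232−10² = 132
v_rel = (-6, -7),  |v_rel|² = 85;  v_rel·d = (-6)·(-6) + (-7)·(-14) = 134
85·t² − 268·t + 132 = 0  ⇒  m = 134² − 85·132 = 6736
m = 6736 > 0,  v_rel·d = 134 > 0  ⇒  inside

inside=yes margin=6736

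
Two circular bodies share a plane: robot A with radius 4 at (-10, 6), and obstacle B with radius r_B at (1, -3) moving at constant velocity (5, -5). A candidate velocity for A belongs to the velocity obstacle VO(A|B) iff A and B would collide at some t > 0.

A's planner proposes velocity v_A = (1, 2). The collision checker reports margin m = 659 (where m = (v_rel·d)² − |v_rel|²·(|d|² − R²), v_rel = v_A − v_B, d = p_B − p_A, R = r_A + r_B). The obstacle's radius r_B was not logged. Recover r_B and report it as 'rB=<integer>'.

m = 659
d = (11, -9);  v_rel = (-4, 7),  |v_rel|² = 65
v_rel×d = (-4)·(-9) − (7)·(11) = -41
since m = R²·65 − (-41)²:  R² = (1681 + 659) / 65 = 36
R = √36 = 6  ⇒  r_B = 6 − 4 = 2

rB=2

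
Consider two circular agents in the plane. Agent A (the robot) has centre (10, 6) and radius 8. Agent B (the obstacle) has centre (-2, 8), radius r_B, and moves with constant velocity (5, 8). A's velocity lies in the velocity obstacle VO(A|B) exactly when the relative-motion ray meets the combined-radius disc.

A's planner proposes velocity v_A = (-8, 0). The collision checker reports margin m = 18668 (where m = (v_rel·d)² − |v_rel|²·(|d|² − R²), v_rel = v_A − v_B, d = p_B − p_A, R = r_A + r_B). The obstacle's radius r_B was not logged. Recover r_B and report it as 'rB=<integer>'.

m = 18668
d = (-12, 2);  v_rel = (-13, -8),  |v_rel|² = 233
v_rel×d = (-13)·(2) − (-8)·(-12) = -122
since m = R²·233 − (-122)²:  R² = (14884 + 18668) / 233 = 144
R = √144 = 12  ⇒  r_B = 12 − 8 = 4

rB=4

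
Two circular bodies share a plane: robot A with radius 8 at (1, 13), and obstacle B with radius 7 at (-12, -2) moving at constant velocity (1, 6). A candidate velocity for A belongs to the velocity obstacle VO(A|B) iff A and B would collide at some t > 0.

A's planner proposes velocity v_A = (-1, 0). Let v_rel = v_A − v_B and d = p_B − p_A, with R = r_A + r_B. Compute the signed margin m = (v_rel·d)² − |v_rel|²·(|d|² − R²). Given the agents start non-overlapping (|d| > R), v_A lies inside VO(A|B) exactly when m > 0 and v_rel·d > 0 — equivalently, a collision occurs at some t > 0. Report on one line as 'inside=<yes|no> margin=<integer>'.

d = (-13, -15),  |d|² = 394;  R = 8+7 = 15,  c = 394−15² = 169
v_rel = (-2, -6),  |v_rel|² = 40;  v_rel·d = (-2)·(-13) + (-6)·(-15) = 116
40·t² − 232·t + 169 = 0  ⇒  m = 116² − 40·169 = 6696
m = 6696 > 0,  v_rel·d = 116 > 0  ⇒  inside

inside=yes margin=6696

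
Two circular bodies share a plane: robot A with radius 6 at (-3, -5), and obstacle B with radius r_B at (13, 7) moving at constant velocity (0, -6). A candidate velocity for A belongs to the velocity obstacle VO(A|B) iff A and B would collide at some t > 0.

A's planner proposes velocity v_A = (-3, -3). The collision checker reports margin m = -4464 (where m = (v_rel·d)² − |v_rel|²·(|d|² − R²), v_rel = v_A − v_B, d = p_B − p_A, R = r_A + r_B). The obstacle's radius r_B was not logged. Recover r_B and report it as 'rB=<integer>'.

m = -4464
d = (16, 12);  v_rel = (-3, 3),  |v_rel|² = 18
v_rel×d = (-3)·(12) − (3)·(16) = -84
since m = R²·18 − (-84)²:  R² = (7056 + -4464) / 18 = 144
R = √144 = 12  ⇒  r_B = 12 − 6 = 6

rB=6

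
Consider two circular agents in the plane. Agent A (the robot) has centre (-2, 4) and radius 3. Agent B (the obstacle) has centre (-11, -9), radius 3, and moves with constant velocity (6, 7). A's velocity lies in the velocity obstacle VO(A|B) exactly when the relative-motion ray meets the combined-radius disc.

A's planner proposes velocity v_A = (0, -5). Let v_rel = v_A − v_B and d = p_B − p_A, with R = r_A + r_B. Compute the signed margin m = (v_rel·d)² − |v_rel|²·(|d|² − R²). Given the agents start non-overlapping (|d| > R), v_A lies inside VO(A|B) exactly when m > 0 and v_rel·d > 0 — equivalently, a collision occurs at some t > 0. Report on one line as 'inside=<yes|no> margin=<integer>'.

d = (-9, -13),  |d|² = 250;  R = 3+3 = 6,  c = 250−6² = 214
v_rel = (-6, -12),  |v_rel|² = 180;  v_rel·d = (-6)·(-9) + (-12)·(-13) = 210
180·t² − 420·t + 214 = 0  ⇒  m = 210² − 180·214 = 5580
m = 5580 > 0,  v_rel·d = 210 > 0  ⇒  inside

inside=yes margin=5580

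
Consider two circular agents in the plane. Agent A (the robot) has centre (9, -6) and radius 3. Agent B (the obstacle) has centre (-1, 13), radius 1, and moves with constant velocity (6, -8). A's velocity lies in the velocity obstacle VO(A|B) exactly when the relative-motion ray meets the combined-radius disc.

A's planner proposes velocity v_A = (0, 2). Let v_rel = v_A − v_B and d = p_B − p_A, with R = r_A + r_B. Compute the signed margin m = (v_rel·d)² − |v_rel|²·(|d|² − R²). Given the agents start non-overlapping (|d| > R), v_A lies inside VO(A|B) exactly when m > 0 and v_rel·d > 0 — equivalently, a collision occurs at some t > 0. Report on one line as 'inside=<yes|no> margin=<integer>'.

d = (-10, 19),  |d|² = 461;  R = 3+1 = 4,  c = 461−4² = 445
v_rel = (-6, 10),  |v_rel|² = 136;  v_rel·d = (-6)·(-10) + (10)·(19) = 250
136·t² − 500·t + 445 = 0  ⇒  m = 250² − 136·445 = 1980
m = 1980 > 0,  v_rel·d = 250 > 0  ⇒  inside

inside=yes margin=1980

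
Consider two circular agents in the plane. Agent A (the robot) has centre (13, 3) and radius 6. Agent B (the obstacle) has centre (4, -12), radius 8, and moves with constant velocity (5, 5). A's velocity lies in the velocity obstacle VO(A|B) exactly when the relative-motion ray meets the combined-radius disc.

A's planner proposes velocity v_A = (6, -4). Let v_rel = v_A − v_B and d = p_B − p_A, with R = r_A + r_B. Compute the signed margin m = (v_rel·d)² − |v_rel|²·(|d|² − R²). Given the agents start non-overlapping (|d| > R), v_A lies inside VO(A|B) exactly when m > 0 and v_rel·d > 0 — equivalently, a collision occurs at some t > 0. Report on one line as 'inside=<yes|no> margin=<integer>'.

d = (-9, -15),  |d|² = 306;  R = 6+8 = 14,  c = 306−14² = 110
v_rel = (1, -9),  |v_rel|² = 82;  v_rel·d = (1)·(-9) + (-9)·(-15) = 126
82·t² − 252·t + 110 = 0  ⇒  m = 126² − 82·110 = 6856
m = 6856 > 0,  v_rel·d = 126 > 0  ⇒  inside

inside=yes margin=6856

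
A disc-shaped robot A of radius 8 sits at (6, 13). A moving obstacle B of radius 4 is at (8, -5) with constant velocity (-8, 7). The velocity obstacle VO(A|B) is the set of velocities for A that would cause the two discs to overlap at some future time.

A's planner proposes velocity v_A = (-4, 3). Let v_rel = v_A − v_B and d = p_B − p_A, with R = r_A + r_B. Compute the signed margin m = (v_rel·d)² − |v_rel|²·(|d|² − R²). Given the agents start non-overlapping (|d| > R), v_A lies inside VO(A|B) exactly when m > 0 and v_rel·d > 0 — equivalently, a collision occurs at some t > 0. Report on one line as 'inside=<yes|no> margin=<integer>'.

d = (2, -18),  |d|² = 328;  R = 8+4 = 12,  c = 328−12² = 184
v_rel = (4, -4),  |v_rel|² = 32;  v_rel·d = (4)·(2) + (-4)·(-18) = 80
32·t² − 160·t + 184 = 0  ⇒  m = 80² − 32·184 = 512
m = 512 > 0,  v_rel·d = 80 > 0  ⇒  inside

inside=yes margin=512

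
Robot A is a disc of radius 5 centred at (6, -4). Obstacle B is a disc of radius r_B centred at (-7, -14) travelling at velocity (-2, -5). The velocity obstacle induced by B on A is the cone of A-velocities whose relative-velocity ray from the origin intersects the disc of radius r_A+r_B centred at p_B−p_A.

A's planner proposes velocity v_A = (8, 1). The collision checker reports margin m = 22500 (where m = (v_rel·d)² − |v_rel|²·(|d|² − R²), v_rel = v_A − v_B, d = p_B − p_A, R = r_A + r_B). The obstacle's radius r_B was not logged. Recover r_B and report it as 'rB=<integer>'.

m = 22500
d = (-13, -10);  v_rel = (10, 6),  |v_rel|² = 136
v_rel×d = (10)·(-10) − (6)·(-13) = -22
since m = R²·136 − (-22)²:  R² = (484 + 22500) / 136 = 169
R = √169 = 13  ⇒  r_B = 13 − 5 = 8

rB=8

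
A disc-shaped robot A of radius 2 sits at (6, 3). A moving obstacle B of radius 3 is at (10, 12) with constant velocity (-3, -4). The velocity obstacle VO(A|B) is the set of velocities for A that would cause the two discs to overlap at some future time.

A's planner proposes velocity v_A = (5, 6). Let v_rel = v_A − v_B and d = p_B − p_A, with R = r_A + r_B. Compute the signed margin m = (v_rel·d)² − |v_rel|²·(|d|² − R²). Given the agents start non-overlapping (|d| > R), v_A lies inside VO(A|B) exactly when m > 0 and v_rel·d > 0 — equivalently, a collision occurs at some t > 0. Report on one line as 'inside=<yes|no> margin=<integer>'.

d = (4, 9),  |d|² = 97;  R = 2+3 = 5,  c = 97−5² = 72
v_rel = (8, 10),  |v_rel|² = 164;  v_rel·d = (8)·(4) + (10)·(9) = 122
164·t² − 244·t + 72 = 0  ⇒  m = 122² − 164·72 = 3076
m = 3076 > 0,  v_rel·d = 122 > 0  ⇒  inside

inside=yes margin=3076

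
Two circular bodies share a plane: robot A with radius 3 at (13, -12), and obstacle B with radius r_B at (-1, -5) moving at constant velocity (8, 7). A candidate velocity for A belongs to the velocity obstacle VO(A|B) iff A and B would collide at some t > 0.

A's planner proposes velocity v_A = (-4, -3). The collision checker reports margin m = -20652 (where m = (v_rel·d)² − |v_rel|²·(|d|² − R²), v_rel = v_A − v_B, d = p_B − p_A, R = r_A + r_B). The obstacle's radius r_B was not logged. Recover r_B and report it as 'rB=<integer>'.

m = -20652
d = (-14, 7);  v_rel = (-12, -10),  |v_rel|² = 244
v_rel×d = (-12)·(7) − (-10)·(-14) = -224
since m = R²·244 − (-224)²:  R² = (50176 + -20652) / 244 = 121
R = √121 = 11  ⇒  r_B = 11 − 3 = 8

rB=8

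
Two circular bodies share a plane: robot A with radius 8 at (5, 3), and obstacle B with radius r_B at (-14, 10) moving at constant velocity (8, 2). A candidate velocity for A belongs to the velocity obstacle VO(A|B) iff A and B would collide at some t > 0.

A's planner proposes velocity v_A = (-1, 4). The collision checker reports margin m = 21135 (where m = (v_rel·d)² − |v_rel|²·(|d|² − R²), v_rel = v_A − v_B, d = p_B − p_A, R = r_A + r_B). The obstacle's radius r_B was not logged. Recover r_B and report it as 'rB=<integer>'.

m = 21135
d = (-19, 7);  v_rel = (-9, 2),  |v_rel|² = 85
v_rel×d = (-9)·(7) − (2)·(-19) = -25
since m = R²·85 − (-25)²:  R² = (625 + 21135) / 85 = 256
R = √256 = 16  ⇒  r_B = 16 − 8 = 8

rB=8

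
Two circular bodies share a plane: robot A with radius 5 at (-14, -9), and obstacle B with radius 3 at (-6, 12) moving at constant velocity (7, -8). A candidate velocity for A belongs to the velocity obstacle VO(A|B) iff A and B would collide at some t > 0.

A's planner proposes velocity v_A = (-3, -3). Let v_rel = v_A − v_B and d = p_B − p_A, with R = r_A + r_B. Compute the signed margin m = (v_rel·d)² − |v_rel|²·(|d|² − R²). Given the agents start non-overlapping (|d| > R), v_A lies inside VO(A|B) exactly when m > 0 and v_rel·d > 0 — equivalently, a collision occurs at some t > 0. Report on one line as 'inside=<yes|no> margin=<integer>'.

d = (8, 21),  |d|² = 505;  R = 5+3 = 8,  c = 505−8² = 441
v_rel = (-10, 5),  |v_rel|² = 125;  v_rel·d = (-10)·(8) + (5)·(21) = 25
125·t² − 50·t + 441 = 0  ⇒  m = 25² − 125·441 = -54500
m = -54500 < 0,  v_rel·d = 25 > 0  ⇒  outside

inside=no margin=-54500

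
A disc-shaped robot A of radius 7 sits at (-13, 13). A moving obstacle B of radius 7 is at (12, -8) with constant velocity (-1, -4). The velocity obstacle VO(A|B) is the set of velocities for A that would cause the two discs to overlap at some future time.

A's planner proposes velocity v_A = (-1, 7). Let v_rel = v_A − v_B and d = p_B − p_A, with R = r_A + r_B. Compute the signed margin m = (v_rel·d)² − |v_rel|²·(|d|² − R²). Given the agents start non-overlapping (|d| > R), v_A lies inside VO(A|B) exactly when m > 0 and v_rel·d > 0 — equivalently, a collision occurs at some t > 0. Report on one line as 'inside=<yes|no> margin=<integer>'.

d = (25, -21),  |d|² = 1066;  R = 7+7 = 14,  c = 1066−14² = 870
v_rel = (0, 11),  |v_rel|² = 121;  v_rel·d = (0)·(25) + (11)·(-21) = -231
121·t² + 462·t + 870 = 0  ⇒  m = (-231)² − 121·870 = -51909
m = -51909 < 0,  v_rel·d = -231 < 0  ⇒  outside

inside=no margin=-51909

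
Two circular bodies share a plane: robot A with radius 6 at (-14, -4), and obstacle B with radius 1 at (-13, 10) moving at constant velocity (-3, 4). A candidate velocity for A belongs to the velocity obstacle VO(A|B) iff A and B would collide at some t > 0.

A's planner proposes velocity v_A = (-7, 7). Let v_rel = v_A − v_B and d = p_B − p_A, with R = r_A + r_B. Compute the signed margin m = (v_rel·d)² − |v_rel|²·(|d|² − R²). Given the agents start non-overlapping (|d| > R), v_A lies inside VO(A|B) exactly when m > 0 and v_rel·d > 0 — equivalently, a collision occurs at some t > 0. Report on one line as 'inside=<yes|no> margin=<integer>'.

d = (1, 14),  |d|² = 197;  R = 6+1 = 7,  c = 197−7² = 148
v_rel = (-4, 3),  |v_rel|² = 25;  v_rel·d = (-4)·(1) + (3)·(14) = 38
25·t² − 76·t + 148 = 0  ⇒  m = 38² − 25·148 = -2256
m = -2256 < 0,  v_rel·d = 38 > 0  ⇒  outside

inside=no margin=-2256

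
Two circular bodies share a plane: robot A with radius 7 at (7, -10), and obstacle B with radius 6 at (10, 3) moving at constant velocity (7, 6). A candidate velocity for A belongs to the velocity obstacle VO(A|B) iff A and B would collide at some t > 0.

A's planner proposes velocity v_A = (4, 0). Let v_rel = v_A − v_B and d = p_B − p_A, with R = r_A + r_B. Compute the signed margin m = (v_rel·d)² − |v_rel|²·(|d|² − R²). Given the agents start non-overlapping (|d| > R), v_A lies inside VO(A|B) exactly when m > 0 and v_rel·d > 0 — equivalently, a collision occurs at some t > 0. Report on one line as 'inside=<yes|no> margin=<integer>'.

d = (3, 13),  |d|² = 178;  R = 7+6 = 13,  c = 178−13² = 9
v_rel = (-3, -6),  |v_rel|² = 45;  v_rel·d = (-3)·(3) + (-6)·(13) = -87
45·t² + 174·t + 9 = 0  ⇒  m = (-87)² − 45·9 = 7164
m = 7164 > 0,  v_rel·d = -87 < 0  ⇒  outside

inside=no margin=7164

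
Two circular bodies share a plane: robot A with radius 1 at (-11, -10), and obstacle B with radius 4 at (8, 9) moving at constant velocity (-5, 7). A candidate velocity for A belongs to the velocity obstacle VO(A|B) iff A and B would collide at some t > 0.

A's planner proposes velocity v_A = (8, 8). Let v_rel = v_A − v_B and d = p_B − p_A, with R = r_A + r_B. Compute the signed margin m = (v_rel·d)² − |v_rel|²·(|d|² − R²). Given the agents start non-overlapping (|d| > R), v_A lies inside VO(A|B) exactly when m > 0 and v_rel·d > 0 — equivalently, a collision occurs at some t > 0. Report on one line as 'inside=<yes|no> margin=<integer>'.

d = (19, 19),  |d|² = 722;  R = 1+4 = 5,  c = 722−5² = 697
v_rel = (13, 1),  |v_rel|² = 170;  v_rel·d = (13)·(19) + (1)·(19) = 266
170·t² − 532·t + 697 = 0  ⇒  m = 266² − 170·697 = -47734
m = -47734 < 0,  v_rel·d = 266 > 0  ⇒  outside

inside=no margin=-47734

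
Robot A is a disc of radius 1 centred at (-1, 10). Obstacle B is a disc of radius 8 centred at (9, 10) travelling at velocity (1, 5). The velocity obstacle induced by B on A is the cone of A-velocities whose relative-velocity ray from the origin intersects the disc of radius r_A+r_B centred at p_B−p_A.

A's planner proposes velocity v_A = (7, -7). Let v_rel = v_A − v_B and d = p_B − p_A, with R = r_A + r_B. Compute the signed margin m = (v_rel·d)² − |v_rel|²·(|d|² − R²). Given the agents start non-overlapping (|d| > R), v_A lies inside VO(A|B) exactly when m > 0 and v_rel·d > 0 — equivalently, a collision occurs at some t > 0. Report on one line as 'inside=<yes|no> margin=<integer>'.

d = (10, 0),  |d|² = 100;  R = 1+8 = 9,  c = 100−9² = 19
v_rel = (6, -12),  |v_rel|² = 180;  v_rel·d = (6)·(10) + (-12)·(0) = 60
180·t² − 120·t + 19 = 0  ⇒  m = 60² − 180·19 = 180
m = 180 > 0,  v_rel·d = 60 > 0  ⇒  inside

inside=yes margin=180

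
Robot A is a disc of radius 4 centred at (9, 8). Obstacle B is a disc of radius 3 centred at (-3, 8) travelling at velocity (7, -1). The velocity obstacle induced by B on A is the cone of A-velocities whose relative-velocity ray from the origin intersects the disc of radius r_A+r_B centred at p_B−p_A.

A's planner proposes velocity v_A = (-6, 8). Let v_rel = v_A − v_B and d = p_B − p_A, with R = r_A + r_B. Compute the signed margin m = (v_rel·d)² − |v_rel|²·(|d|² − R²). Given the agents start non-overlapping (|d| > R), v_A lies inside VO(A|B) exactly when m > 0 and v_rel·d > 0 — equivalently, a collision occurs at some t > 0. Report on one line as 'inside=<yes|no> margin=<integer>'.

d = (-12, 0),  |d|² = 144;  R = 4+3 = 7,  c = 144−7² = 95
v_rel = (-13, 9),  |v_rel|² = 250;  v_rel·d = (-13)·(-12) + (9)·(0) = 156
250·t² − 312·t + 95 = 0  ⇒  m = 156² − 250·95 = 586
m = 586 > 0,  v_rel·d = 156 > 0  ⇒  inside

inside=yes margin=586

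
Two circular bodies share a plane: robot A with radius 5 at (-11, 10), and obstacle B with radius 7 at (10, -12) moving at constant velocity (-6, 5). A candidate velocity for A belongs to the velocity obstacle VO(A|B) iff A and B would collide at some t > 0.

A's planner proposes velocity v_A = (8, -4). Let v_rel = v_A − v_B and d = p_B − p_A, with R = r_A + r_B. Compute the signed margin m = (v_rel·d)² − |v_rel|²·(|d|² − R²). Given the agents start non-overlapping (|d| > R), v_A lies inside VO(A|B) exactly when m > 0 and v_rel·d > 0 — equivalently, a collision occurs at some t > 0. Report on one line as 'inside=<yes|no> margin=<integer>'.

d = (21, -22),  |d|² = 925;  R = 5+7 = 12,  c = 925−12² = 781
v_rel = (14, -9),  |v_rel|² = 277;  v_rel·d = (14)·(21) + (-9)·(-22) = 492
277·t² − 984·t + 781 = 0  ⇒  m = 492² − 277·781 = 25727
m = 25727 > 0,  v_rel·d = 492 > 0  ⇒  inside

inside=yes margin=25727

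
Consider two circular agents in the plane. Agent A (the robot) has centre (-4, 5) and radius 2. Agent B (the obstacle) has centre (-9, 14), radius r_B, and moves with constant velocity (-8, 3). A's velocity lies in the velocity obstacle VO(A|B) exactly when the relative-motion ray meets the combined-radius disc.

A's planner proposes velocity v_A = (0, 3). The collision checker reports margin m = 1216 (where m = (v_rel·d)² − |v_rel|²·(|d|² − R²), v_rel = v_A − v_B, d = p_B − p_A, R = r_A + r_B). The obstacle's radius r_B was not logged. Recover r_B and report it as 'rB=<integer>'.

m = 1216
d = (-5, 9);  v_rel = (8, 0),  |v_rel|² = 64
v_rel×d = (8)·(9) − (0)·(-5) = 72
since m = R²·64 − 72²:  R² = (5184 + 1216) / 64 = 100
R = √100 = 10  ⇒  r_B = 10 − 2 = 8

rB=8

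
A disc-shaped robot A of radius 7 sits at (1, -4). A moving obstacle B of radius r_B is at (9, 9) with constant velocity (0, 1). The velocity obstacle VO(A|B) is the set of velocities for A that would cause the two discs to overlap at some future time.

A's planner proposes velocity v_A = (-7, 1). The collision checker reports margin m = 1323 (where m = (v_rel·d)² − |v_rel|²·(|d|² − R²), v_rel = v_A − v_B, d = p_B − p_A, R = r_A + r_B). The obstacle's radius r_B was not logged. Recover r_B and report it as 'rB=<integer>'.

m = 1323
d = (8, 13);  v_rel = (-7, 0),  |v_rel|² = 49
v_rel×d = (-7)·(13) − (0)·(8) = -91
since m = R²·49 − (-91)²:  R² = (8281 + 1323) / 49 = 196
R = √196 = 14  ⇒  r_B = 14 − 7 = 7

rB=7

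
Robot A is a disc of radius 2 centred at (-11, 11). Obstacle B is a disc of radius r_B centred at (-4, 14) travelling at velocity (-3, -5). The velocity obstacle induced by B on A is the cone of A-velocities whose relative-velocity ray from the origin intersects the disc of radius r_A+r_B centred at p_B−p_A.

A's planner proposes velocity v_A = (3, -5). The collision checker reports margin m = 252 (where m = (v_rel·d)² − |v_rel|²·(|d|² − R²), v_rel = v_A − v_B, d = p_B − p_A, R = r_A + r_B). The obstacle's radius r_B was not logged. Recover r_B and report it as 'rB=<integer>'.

m = 252
d = (7, 3);  v_rel = (6, 0),  |v_rel|² = 36
v_rel×d = (6)·(3) − (0)·(7) = 18
since m = R²·36 − 18²:  R² = (324 + 252) / 36 = 16
R = √16 = 4  ⇒  r_B = 4 − 2 = 2

rB=2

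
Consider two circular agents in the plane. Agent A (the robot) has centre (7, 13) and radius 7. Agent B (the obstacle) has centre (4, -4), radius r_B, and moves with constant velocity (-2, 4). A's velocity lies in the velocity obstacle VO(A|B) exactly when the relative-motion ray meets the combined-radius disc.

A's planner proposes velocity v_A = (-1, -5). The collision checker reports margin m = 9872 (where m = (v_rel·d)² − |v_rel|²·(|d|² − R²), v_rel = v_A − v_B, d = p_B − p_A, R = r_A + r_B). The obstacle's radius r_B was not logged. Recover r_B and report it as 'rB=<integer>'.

m = 9872
d = (-3, -17);  v_rel = (1, -9),  |v_rel|² = 82
v_rel×d = (1)·(-17) − (-9)·(-3) = -44
since m = R²·82 − (-44)²:  R² = (1936 + 9872) / 82 = 144
R = √144 = 12  ⇒  r_B = 12 − 7 = 5

rB=5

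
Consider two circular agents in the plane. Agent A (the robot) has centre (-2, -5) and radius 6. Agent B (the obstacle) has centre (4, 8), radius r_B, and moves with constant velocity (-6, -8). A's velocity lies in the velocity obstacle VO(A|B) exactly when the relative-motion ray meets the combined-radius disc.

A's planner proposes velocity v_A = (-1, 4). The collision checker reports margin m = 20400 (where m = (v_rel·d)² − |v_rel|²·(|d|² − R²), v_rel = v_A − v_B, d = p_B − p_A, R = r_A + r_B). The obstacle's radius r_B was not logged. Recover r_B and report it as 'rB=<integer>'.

m = 20400
d = (6, 13);  v_rel = (5, 12),  |v_rel|² = 169
v_rel×d = (5)·(13) − (12)·(6) = -7
since m = R²·169 − (-7)²:  R² = (49 + 20400) / 169 = 121
R = √121 = 11  ⇒  r_B = 11 − 6 = 5

rB=5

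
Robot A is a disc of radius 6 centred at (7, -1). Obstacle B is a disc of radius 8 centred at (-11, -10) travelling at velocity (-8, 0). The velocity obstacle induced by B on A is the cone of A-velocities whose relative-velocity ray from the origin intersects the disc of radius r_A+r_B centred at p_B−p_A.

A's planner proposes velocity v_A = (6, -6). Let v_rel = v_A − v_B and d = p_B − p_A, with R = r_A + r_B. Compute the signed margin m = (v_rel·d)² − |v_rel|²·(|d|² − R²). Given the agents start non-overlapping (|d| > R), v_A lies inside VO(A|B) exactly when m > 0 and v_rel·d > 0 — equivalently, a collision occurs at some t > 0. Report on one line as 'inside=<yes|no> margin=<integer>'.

d = (-18, -9),  |d|² = 405;  R = 6+8 = 14,  c = 405−14² = 209
v_rel = (14, -6),  |v_rel|² = 232;  v_rel·d = (14)·(-18) + (-6)·(-9) = -198
232·t² + 396·t + 209 = 0  ⇒  m = (-198)² − 232·209 = -9284
m = -9284 < 0,  v_rel·d = -198 < 0  ⇒  outside

inside=no margin=-9284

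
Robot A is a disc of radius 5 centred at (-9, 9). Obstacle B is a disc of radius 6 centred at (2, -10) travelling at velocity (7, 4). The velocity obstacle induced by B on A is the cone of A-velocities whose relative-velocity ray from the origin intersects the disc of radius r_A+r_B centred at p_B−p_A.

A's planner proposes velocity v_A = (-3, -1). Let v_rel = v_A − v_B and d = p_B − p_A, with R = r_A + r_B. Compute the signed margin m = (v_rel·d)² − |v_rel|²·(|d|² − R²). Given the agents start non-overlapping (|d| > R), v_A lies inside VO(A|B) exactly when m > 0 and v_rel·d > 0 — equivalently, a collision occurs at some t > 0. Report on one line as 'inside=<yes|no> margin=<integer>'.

d = (11, -19),  |d|² = 482;  R = 5+6 = 11,  c = 482−11² = 361
v_rel = (-10, -5),  |v_rel|² = 125;  v_rel·d = (-10)·(11) + (-5)·(-19) = -15
125·t² + 30·t + 361 = 0  ⇒  m = (-15)² − 125·361 = -44900
m = -44900 < 0,  v_rel·d = -15 < 0  ⇒  outside

inside=no margin=-44900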